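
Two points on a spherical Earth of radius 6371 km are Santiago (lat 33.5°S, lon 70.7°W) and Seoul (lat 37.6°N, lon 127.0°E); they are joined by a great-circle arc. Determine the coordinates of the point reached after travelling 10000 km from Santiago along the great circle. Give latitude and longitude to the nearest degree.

Convert each endpoint to a unit vector on the sphere (x = cos φ cos λ, y = cos φ sin λ, z = sin φ).
The central angle between the endpoints is δ = arccos(p₁·p₂) ≈ 2.881 rad (165.1°). The total great-circle distance is δ·R ≈ 2.881 × 6371 ≈ 18353 km, so the target fraction is f = 10000/18353 ≈ 0.545.
Interpolate at f ≈ 0.545 with slerp weights a = sin((1−f)δ)/sin δ ≈ 3.747, b = sin(fδ)/sin δ ≈ 3.877.
p = a·p₁ + b·p₂ ≈ (-0.816, -0.496, 0.297); φ = arcsin(p_z) ≈ 17.30°, λ = atan2(p_y, p_x) ≈ -148.71°.

≈ lat 17°N, lon 149°W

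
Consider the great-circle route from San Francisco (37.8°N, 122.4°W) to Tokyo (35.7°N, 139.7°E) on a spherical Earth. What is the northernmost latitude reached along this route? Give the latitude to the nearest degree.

≈ 49°N

The great circle lies in the plane with unit normal n̂ = (p₁ × p₂)/|p₁ × p₂|.
Here n̂_z ≈ -0.660; the vertex latitude is φ_max = arccos|n̂_z| ≈ 48.7°.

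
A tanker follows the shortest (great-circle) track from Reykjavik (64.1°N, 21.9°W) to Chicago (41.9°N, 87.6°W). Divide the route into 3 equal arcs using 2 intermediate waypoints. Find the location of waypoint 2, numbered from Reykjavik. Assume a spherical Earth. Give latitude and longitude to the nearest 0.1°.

The haversine formula gives a central angle δ ≈ 0.746 rad (42.7°) between the endpoints.
Interpolate at f = 2/3 with slerp weights a = sin((1−f)δ)/sin δ ≈ 0.363, b = sin(fδ)/sin δ ≈ 0.703.
p = a·p₁ + b·p₂ ≈ (0.169, -0.582, 0.796); φ = arcsin(p_z) ≈ 52.71°, λ = atan2(p_y, p_x) ≈ -73.81°.

≈ 52.7°N, 73.8°W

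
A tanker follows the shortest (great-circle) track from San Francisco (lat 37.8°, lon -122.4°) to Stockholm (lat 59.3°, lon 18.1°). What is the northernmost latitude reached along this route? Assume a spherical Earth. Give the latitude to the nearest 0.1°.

The great circle lies in the plane with unit normal n̂ = (p₁ × p₂)/|p₁ × p₂|.
Here n̂_z ≈ +0.263; the vertex latitude is φ_max = arccos|n̂_z| ≈ 74.8°.
Check via Clairaut: cos φ_max = |cos φ₁| · sin C = cos(37.8°)·sin(19.4°) ≈ 0.263, again giving ≈ 74.8°.

≈ 74.8°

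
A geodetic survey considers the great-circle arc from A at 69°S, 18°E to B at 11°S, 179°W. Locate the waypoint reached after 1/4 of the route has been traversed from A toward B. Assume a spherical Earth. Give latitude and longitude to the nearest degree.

Write both endpoints as unit vectors p₁, p₂ with components (cos φ cos λ, cos φ sin λ, sin φ).
The central angle between the endpoints is δ = arccos(p₁·p₂) ≈ 1.730 rad (99.1°).
Interpolate at f = 1/4 with slerp weights a = sin((1−f)δ)/sin δ ≈ 0.975, b = sin(fδ)/sin δ ≈ 0.424.
p = a·p₁ + b·p₂ ≈ (-0.084, 0.101, -0.991); φ = arcsin(p_z) ≈ -82.46°, λ = atan2(p_y, p_x) ≈ 129.90°.

≈ 82°S, 130°E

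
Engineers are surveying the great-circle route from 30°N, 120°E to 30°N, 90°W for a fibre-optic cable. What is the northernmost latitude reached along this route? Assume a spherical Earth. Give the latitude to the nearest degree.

≈ 66°N

The great circle lies in the plane with unit normal n̂ = (p₁ × p₂)/|p₁ × p₂|.
Here n̂_z ≈ +0.409; the vertex latitude is φ_max = arccos|n̂_z| ≈ 65.9°.
Check via Clairaut: cos φ_max = |cos φ₁| · sin C = cos(30.0°)·sin(28.2°) ≈ 0.409, again giving ≈ 65.9°.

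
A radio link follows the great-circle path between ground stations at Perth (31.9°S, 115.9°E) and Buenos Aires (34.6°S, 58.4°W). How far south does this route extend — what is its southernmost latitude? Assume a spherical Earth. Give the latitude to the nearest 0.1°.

≈ 85.7°S

The great circle lies in the plane with unit normal n̂ = (p₁ × p₂)/|p₁ × p₂|.
Here n̂_z ≈ -0.076; the vertex latitude is φ_max = arccos|n̂_z| ≈ 85.7°.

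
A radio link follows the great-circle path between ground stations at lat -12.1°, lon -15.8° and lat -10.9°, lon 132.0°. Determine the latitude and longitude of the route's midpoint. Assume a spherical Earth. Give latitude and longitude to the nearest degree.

≈ lat -36°, lon 59°

Convert each endpoint to a unit vector on the sphere (x = cos φ cos λ, y = cos φ sin λ, z = sin φ).
The central angle between the endpoints is δ = arccos(p₁·p₂) ≈ 2.454 rad (140.6°).
Interpolate at f = 1/2 with slerp weights a = sin((1−f)δ)/sin δ ≈ 1.484, b = sin(fδ)/sin δ ≈ 1.484.
p = a·p₁ + b·p₂ ≈ (0.421, 0.688, -0.592); φ = arcsin(p_z) ≈ -36.26°, λ = atan2(p_y, p_x) ≈ 58.52°.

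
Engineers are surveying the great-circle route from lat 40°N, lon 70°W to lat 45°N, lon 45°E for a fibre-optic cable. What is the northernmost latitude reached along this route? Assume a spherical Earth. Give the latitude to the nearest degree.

The great circle lies in the plane with unit normal n̂ = (p₁ × p₂)/|p₁ × p₂|.
Here n̂_z ≈ +0.504; the vertex latitude is φ_max = arccos|n̂_z| ≈ 59.7°.

≈ 60°N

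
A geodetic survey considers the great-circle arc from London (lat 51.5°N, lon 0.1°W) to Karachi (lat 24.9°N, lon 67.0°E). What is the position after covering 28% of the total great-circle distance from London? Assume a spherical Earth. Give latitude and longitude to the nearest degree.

Convert each endpoint to a unit vector on the sphere (x = cos φ cos λ, y = cos φ sin λ, z = sin φ).
The central angle between the endpoints is δ = arccos(p₁·p₂) ≈ 0.989 rad (56.7°).
Interpolate at f = 0.28 with slerp weights a = sin((1−f)δ)/sin δ ≈ 0.782, b = sin(fδ)/sin δ ≈ 0.327.
p = a·p₁ + b·p₂ ≈ (0.603, 0.272, 0.750); φ = arcsin(p_z) ≈ 48.58°, λ = atan2(p_y, p_x) ≈ 24.32°.

≈ lat 49°N, lon 24°E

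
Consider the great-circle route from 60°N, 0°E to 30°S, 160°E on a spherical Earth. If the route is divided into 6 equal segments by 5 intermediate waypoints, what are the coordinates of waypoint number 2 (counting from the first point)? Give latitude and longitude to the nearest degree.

Convert each endpoint to a unit vector on the sphere (x = cos φ cos λ, y = cos φ sin λ, z = sin φ).
The central angle between the endpoints is δ = arccos(p₁·p₂) ≈ 2.568 rad (147.1°).
Interpolate at f = 2/6 with slerp weights a = sin((1−f)δ)/sin δ ≈ 1.824, b = sin(fδ)/sin δ ≈ 1.392.
p = a·p₁ + b·p₂ ≈ (-0.220, 0.412, 0.884); φ = arcsin(p_z) ≈ 62.14°, λ = atan2(p_y, p_x) ≈ 118.12°.

≈ 62°N, 118°E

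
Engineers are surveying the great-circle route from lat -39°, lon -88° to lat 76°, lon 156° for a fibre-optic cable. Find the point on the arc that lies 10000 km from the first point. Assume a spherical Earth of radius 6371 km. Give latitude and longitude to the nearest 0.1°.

≈ lat 47.7°, lon -114.7°

Write both endpoints as unit vectors p₁, p₂ with components (cos φ cos λ, cos φ sin λ, sin φ).
The central angle between the endpoints is δ = arccos(p₁·p₂) ≈ 2.336 rad (133.9°). The total great-circle distance is δ·R ≈ 2.336 × 6371 ≈ 14886 km, so the target fraction is f = 10000/14886 ≈ 0.672.
Interpolate at f ≈ 0.672 with slerp weights a = sin((1−f)δ)/sin δ ≈ 0.963, b = sin(fδ)/sin δ ≈ 1.387.
p = a·p₁ + b·p₂ ≈ (-0.280, -0.611, 0.740); φ = arcsin(p_z) ≈ 47.75°, λ = atan2(p_y, p_x) ≈ -114.65°.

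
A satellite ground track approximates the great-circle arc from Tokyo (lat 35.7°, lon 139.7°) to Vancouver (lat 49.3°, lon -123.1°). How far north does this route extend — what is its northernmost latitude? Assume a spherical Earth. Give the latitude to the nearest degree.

The great circle lies in the plane with unit normal n̂ = (p₁ × p₂)/|p₁ × p₂|.
Here n̂_z ≈ +0.567; the vertex latitude is φ_max = arccos|n̂_z| ≈ 55.5°.
Check via Clairaut: cos φ_max = |cos φ₁| · sin C = cos(35.7°)·sin(44.3°) ≈ 0.567, again giving ≈ 55.5°.

≈ 55°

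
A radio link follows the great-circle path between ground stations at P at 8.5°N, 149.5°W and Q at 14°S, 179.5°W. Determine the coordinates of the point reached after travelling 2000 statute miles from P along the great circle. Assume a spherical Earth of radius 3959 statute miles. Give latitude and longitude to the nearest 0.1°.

From cos δ = sin φ₁ sin φ₂ + cos φ₁ cos φ₂ cos Δλ, the central angle is δ ≈ 0.651 rad (37.3°). The total great-circle distance is δ·R ≈ 0.651 × 3959 ≈ 2578 mi, so the target fraction is f = 2000/2578 ≈ 0.776.
Interpolate at f ≈ 0.776 with slerp weights a = sin((1−f)δ)/sin δ ≈ 0.240, b = sin(fδ)/sin δ ≈ 0.798.
p = a·p₁ + b·p₂ ≈ (-0.979, -0.127, -0.158); φ = arcsin(p_z) ≈ -9.07°, λ = atan2(p_y, p_x) ≈ -172.59°.

≈ 9.1°S, 172.6°W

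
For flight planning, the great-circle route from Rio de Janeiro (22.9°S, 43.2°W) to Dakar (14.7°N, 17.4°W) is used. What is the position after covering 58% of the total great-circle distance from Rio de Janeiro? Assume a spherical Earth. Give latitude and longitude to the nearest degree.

≈ (1°S, 28°W)

Write both endpoints as unit vectors p₁, p₂ with components (cos φ cos λ, cos φ sin λ, sin φ).
The central angle between the endpoints is δ = arccos(p₁·p₂) ≈ 0.791 rad (45.3°).
Interpolate at f = 0.58 with slerp weights a = sin((1−f)δ)/sin δ ≈ 0.459, b = sin(fδ)/sin δ ≈ 0.623.
p = a·p₁ + b·p₂ ≈ (0.883, -0.469, -0.020); φ = arcsin(p_z) ≈ -1.17°, λ = atan2(p_y, p_x) ≈ -28.00°.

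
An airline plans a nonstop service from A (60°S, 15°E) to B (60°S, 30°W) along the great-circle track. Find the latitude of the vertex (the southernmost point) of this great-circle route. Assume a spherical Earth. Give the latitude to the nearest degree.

≈ 62°S

The great circle lies in the plane with unit normal n̂ = (p₁ × p₂)/|p₁ × p₂|.
Here n̂_z ≈ -0.471; the vertex latitude is φ_max = arccos|n̂_z| ≈ 61.9°.
Check via Clairaut: cos φ_max = |cos φ₁| · sin C = cos(60.0°)·sin(109.7°) ≈ 0.471, again giving ≈ 61.9°.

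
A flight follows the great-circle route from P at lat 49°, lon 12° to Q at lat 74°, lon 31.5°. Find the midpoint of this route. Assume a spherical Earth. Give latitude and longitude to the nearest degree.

Convert each endpoint to a unit vector on the sphere (x = cos φ cos λ, y = cos φ sin λ, z = sin φ).
The central angle between the endpoints is δ = arccos(p₁·p₂) ≈ 0.460 rad (26.4°).
Interpolate at f = 1/2 with slerp weights a = sin((1−f)δ)/sin δ ≈ 0.514, b = sin(fδ)/sin δ ≈ 0.514.
p = a·p₁ + b·p₂ ≈ (0.450, 0.144, 0.881); φ = arcsin(p_z) ≈ 61.79°, λ = atan2(p_y, p_x) ≈ 17.74°.

≈ lat 62°, lon 18°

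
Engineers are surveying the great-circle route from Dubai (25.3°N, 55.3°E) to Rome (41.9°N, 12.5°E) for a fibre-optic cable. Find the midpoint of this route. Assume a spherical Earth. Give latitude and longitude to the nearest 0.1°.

≈ 35.5°N, 36.1°E

Write both endpoints as unit vectors p₁, p₂ with components (cos φ cos λ, cos φ sin λ, sin φ).
The central angle between the endpoints is δ = arccos(p₁·p₂) ≈ 0.677 rad (38.8°).
Interpolate at f = 1/2 with slerp weights a = sin((1−f)δ)/sin δ ≈ 0.530, b = sin(fδ)/sin δ ≈ 0.530.
p = a·p₁ + b·p₂ ≈ (0.658, 0.479, 0.581); φ = arcsin(p_z) ≈ 35.49°, λ = atan2(p_y, p_x) ≈ 36.08°.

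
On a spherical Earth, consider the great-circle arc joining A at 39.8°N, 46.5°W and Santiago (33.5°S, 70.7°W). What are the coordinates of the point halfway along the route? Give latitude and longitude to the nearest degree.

≈ 3°N, 59°W

Convert each endpoint to a unit vector on the sphere (x = cos φ cos λ, y = cos φ sin λ, z = sin φ).
The central angle between the endpoints is δ = arccos(p₁·p₂) ≈ 1.338 rad (76.6°).
Interpolate at f = 1/2 with slerp weights a = sin((1−f)δ)/sin δ ≈ 0.637, b = sin(fδ)/sin δ ≈ 0.637.
p = a·p₁ + b·p₂ ≈ (0.513, -0.857, 0.056); φ = arcsin(p_z) ≈ 3.22°, λ = atan2(p_y, p_x) ≈ -59.10°.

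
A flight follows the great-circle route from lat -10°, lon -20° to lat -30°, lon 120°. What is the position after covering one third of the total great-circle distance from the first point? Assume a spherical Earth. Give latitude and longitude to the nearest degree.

The haversine formula gives a central angle δ ≈ 2.173 rad (124.5°) between the endpoints.
Interpolate at f = 1/3 with slerp weights a = sin((1−f)δ)/sin δ ≈ 1.204, b = sin(fδ)/sin δ ≈ 0.804.
p = a·p₁ + b·p₂ ≈ (0.766, 0.197, -0.611); φ = arcsin(p_z) ≈ -37.68°, λ = atan2(p_y, p_x) ≈ 14.44°.

≈ lat -38°, lon 14°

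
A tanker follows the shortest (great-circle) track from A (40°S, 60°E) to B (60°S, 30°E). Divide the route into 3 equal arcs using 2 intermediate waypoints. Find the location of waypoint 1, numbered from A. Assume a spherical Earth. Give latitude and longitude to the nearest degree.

≈ (47°S, 53°E)

Write both endpoints as unit vectors p₁, p₂ with components (cos φ cos λ, cos φ sin λ, sin φ).
The central angle between the endpoints is δ = arccos(p₁·p₂) ≈ 0.477 rad (27.3°).
Interpolate at f = 1/3 with slerp weights a = sin((1−f)δ)/sin δ ≈ 0.681, b = sin(fδ)/sin δ ≈ 0.345.
p = a·p₁ + b·p₂ ≈ (0.410, 0.538, -0.736); φ = arcsin(p_z) ≈ -47.43°, λ = atan2(p_y, p_x) ≈ 52.68°.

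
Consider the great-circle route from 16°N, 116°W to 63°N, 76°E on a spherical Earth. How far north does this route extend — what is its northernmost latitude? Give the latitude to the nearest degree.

The great circle lies in the plane with unit normal n̂ = (p₁ × p₂)/|p₁ × p₂|.
Here n̂_z ≈ -0.092; the vertex latitude is φ_max = arccos|n̂_z| ≈ 84.7°.

≈ 85°N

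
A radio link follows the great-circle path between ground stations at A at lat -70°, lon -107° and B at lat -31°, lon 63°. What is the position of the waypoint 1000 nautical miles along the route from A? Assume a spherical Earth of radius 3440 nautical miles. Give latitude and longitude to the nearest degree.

From cos δ = sin φ₁ sin φ₂ + cos φ₁ cos φ₂ cos Δλ, the central angle is δ ≈ 1.374 rad (78.7°). The total great-circle distance is δ·R ≈ 1.374 × 3440 ≈ 4727 nmi, so the target fraction is f = 1000/4727 ≈ 0.212.
Interpolate at f ≈ 0.212 with slerp weights a = sin((1−f)δ)/sin δ ≈ 0.901, b = sin(fδ)/sin δ ≈ 0.292.
p = a·p₁ + b·p₂ ≈ (0.024, -0.071, -0.997); φ = arcsin(p_z) ≈ -85.68°, λ = atan2(p_y, p_x) ≈ -71.71°.

≈ lat -86°, lon -72°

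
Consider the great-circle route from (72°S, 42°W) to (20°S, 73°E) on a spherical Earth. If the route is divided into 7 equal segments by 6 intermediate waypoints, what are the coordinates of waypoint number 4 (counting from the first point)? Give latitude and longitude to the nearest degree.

≈ (52°S, 58°E)

Convert each endpoint to a unit vector on the sphere (x = cos φ cos λ, y = cos φ sin λ, z = sin φ).
The central angle between the endpoints is δ = arccos(p₁·p₂) ≈ 1.367 rad (78.3°).
Interpolate at f = 4/7 with slerp weights a = sin((1−f)δ)/sin δ ≈ 0.565, b = sin(fδ)/sin δ ≈ 0.719.
p = a·p₁ + b·p₂ ≈ (0.327, 0.529, -0.783); φ = arcsin(p_z) ≈ -51.52°, λ = atan2(p_y, p_x) ≈ 58.28°.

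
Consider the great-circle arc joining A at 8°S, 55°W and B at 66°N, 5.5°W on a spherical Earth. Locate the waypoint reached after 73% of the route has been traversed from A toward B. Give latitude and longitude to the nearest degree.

The haversine formula gives a central angle δ ≈ 1.436 rad (82.3°) between the endpoints.
Interpolate at f = 0.73 with slerp weights a = sin((1−f)δ)/sin δ ≈ 0.382, b = sin(fδ)/sin δ ≈ 0.874.
p = a·p₁ + b·p₂ ≈ (0.571, -0.344, 0.746); φ = arcsin(p_z) ≈ 48.23°, λ = atan2(p_y, p_x) ≈ -31.05°.

≈ 48°N, 31°W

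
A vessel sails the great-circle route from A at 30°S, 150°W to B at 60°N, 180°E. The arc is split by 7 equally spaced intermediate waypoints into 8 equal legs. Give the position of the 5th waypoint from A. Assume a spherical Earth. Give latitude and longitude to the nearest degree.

≈ 27°N, 164°W

Write both endpoints as unit vectors p₁, p₂ with components (cos φ cos λ, cos φ sin λ, sin φ).
The central angle between the endpoints is δ = arccos(p₁·p₂) ≈ 1.629 rad (93.3°).
Interpolate at f = 5/8 with slerp weights a = sin((1−f)δ)/sin δ ≈ 0.575, b = sin(fδ)/sin δ ≈ 0.853.
p = a·p₁ + b·p₂ ≈ (-0.857, -0.249, 0.451); φ = arcsin(p_z) ≈ 26.81°, λ = atan2(p_y, p_x) ≈ -163.82°.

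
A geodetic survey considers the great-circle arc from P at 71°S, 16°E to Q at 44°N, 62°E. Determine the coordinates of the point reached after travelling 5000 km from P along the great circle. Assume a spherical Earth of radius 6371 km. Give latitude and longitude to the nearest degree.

Convert each endpoint to a unit vector on the sphere (x = cos φ cos λ, y = cos φ sin λ, z = sin φ).
The central angle between the endpoints is δ = arccos(p₁·p₂) ≈ 2.088 rad (119.6°). The total great-circle distance is δ·R ≈ 2.088 × 6371 ≈ 13300 km, so the target fraction is f = 5000/13300 ≈ 0.376.
Interpolate at f ≈ 0.376 with slerp weights a = sin((1−f)δ)/sin δ ≈ 1.109, b = sin(fδ)/sin δ ≈ 0.813.
p = a·p₁ + b·p₂ ≈ (0.622, 0.616, -0.484); φ = arcsin(p_z) ≈ -28.95°, λ = atan2(p_y, p_x) ≈ 44.73°.

≈ 29°S, 45°E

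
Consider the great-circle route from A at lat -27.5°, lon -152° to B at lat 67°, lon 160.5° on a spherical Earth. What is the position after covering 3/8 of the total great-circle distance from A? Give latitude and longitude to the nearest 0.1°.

≈ lat 9.0°, lon -162.5°

Convert each endpoint to a unit vector on the sphere (x = cos φ cos λ, y = cos φ sin λ, z = sin φ).
The central angle between the endpoints is δ = arccos(p₁·p₂) ≈ 1.763 rad (101.0°).
Interpolate at f = 3/8 with slerp weights a = sin((1−f)δ)/sin δ ≈ 0.909, b = sin(fδ)/sin δ ≈ 0.625.
p = a·p₁ + b·p₂ ≈ (-0.942, -0.297, 0.156); φ = arcsin(p_z) ≈ 8.98°, λ = atan2(p_y, p_x) ≈ -162.51°.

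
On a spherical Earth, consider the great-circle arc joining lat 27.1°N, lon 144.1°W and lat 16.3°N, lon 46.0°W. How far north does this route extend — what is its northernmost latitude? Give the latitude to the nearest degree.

≈ 32°N

The great circle lies in the plane with unit normal n̂ = (p₁ × p₂)/|p₁ × p₂|.
Here n̂_z ≈ +0.846; the vertex latitude is φ_max = arccos|n̂_z| ≈ 32.2°.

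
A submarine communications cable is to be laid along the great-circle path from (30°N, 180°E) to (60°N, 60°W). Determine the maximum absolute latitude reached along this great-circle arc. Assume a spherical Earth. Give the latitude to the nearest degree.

The great circle lies in the plane with unit normal n̂ = (p₁ × p₂)/|p₁ × p₂|.
Here n̂_z ≈ +0.384; the vertex latitude is φ_max = arccos|n̂_z| ≈ 67.4°.
Check via Clairaut: cos φ_max = |cos φ₁| · sin C = cos(30.0°)·sin(26.3°) ≈ 0.384, again giving ≈ 67.4°.

≈ 67°N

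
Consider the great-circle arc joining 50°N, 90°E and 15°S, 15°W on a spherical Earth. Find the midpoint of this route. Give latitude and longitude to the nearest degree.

Write both endpoints as unit vectors p₁, p₂ with components (cos φ cos λ, cos φ sin λ, sin φ).
The central angle between the endpoints is δ = arccos(p₁·p₂) ≈ 1.938 rad (111.0°).
Interpolate at f = 1/2 with slerp weights a = sin((1−f)δ)/sin δ ≈ 0.883, b = sin(fδ)/sin δ ≈ 0.883.
p = a·p₁ + b·p₂ ≈ (0.824, 0.347, 0.448); φ = arcsin(p_z) ≈ 26.61°, λ = atan2(p_y, p_x) ≈ 22.83°.

≈ 27°N, 23°E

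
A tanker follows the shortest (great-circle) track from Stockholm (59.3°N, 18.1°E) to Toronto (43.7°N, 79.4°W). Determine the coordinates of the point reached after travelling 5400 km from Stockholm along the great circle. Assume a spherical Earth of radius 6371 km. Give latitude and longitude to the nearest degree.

The haversine formula gives a central angle δ ≈ 0.993 rad (56.9°) between the endpoints. The total great-circle distance is δ·R ≈ 0.993 × 6371 ≈ 6329 km, so the target fraction is f = 5400/6329 ≈ 0.853.
Interpolate at f ≈ 0.853 with slerp weights a = sin((1−f)δ)/sin δ ≈ 0.173, b = sin(fδ)/sin δ ≈ 0.895.
p = a·p₁ + b·p₂ ≈ (0.203, -0.608, 0.767); φ = arcsin(p_z) ≈ 50.11°, λ = atan2(p_y, p_x) ≈ -71.54°.

≈ 50°N, 72°W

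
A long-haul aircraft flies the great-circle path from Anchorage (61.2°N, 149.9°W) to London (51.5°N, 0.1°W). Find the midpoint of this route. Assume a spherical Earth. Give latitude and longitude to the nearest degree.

≈ 79°N, 50°W

Write both endpoints as unit vectors p₁, p₂ with components (cos φ cos λ, cos φ sin λ, sin φ).
The central angle between the endpoints is δ = arccos(p₁·p₂) ≈ 1.130 rad (64.7°).
Interpolate at f = 1/2 with slerp weights a = sin((1−f)δ)/sin δ ≈ 0.592, b = sin(fδ)/sin δ ≈ 0.592.
p = a·p₁ + b·p₂ ≈ (0.122, -0.144, 0.982); φ = arcsin(p_z) ≈ 79.14°, λ = atan2(p_y, p_x) ≈ -49.71°.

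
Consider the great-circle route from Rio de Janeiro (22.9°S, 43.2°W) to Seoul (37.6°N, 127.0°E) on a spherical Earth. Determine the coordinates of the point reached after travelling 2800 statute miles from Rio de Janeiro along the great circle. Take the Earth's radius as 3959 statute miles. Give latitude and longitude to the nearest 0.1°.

From cos δ = sin φ₁ sin φ₂ + cos φ₁ cos φ₂ cos Δλ, the central angle is δ ≈ 2.846 rad (163.1°). The total great-circle distance is δ·R ≈ 2.846 × 3959 ≈ 11267 mi, so the target fraction is f = 2800/11267 ≈ 0.249.
Interpolate at f ≈ 0.249 with slerp weights a = sin((1−f)δ)/sin δ ≈ 2.894, b = sin(fδ)/sin δ ≈ 2.230.
p = a·p₁ + b·p₂ ≈ (0.880, -0.414, 0.235); φ = arcsin(p_z) ≈ 13.58°, λ = atan2(p_y, p_x) ≈ -25.18°.

≈ 13.6°N, 25.2°W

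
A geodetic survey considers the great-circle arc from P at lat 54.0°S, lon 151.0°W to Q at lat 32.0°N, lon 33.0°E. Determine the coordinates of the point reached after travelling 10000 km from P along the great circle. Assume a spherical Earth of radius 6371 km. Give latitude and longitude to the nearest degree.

≈ lat 36°S, lon 40°E

Convert each endpoint to a unit vector on the sphere (x = cos φ cos λ, y = cos φ sin λ, z = sin φ).
The central angle between the endpoints is δ = arccos(p₁·p₂) ≈ 2.754 rad (157.8°). The total great-circle distance is δ·R ≈ 2.754 × 6371 ≈ 17548 km, so the target fraction is f = 10000/17548 ≈ 0.570.
Interpolate at f ≈ 0.570 with slerp weights a = sin((1−f)δ)/sin δ ≈ 2.453, b = sin(fδ)/sin δ ≈ 2.648.
p = a·p₁ + b·p₂ ≈ (0.622, 0.524, -0.581); φ = arcsin(p_z) ≈ -35.56°, λ = atan2(p_y, p_x) ≈ 40.10°.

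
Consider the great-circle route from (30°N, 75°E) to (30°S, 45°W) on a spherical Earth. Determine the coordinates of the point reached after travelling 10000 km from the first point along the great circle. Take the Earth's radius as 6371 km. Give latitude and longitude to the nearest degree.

≈ (14°S, 7°W)

Write both endpoints as unit vectors p₁, p₂ with components (cos φ cos λ, cos φ sin λ, sin φ).
The central angle between the endpoints is δ = arccos(p₁·p₂) ≈ 2.246 rad (128.7°). The total great-circle distance is δ·R ≈ 2.246 × 6371 ≈ 14309 km, so the target fraction is f = 10000/14309 ≈ 0.699.
Interpolate at f ≈ 0.699 with slerp weights a = sin((1−f)δ)/sin δ ≈ 0.802, b = sin(fδ)/sin δ ≈ 1.281.
p = a·p₁ + b·p₂ ≈ (0.964, -0.114, -0.240); φ = arcsin(p_z) ≈ -13.86°, λ = atan2(p_y, p_x) ≈ -6.73°.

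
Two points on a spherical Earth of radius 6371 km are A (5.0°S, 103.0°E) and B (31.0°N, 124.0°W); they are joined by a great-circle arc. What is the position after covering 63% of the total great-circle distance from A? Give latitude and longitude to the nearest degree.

≈ (35°N, 179°E)

From cos δ = sin φ₁ sin φ₂ + cos φ₁ cos φ₂ cos Δλ, the central angle is δ ≈ 2.249 rad (128.8°).
Interpolate at f = 0.63 with slerp weights a = sin((1−f)δ)/sin δ ≈ 0.949, b = sin(fδ)/sin δ ≈ 1.269.
p = a·p₁ + b·p₂ ≈ (-0.821, 0.020, 0.571); φ = arcsin(p_z) ≈ 34.80°, λ = atan2(p_y, p_x) ≈ 178.62°.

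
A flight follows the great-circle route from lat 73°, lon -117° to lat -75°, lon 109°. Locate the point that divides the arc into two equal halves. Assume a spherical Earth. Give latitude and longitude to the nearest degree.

From cos δ = sin φ₁ sin φ₂ + cos φ₁ cos φ₂ cos Δλ, the central angle is δ ≈ 2.923 rad (167.5°).
Interpolate at f = 1/2 with slerp weights a = sin((1−f)δ)/sin δ ≈ 4.592, b = sin(fδ)/sin δ ≈ 4.592.
p = a·p₁ + b·p₂ ≈ (-0.996, -0.072, -0.044); φ = arcsin(p_z) ≈ -2.53°, λ = atan2(p_y, p_x) ≈ -175.84°.

≈ lat -3°, lon -176°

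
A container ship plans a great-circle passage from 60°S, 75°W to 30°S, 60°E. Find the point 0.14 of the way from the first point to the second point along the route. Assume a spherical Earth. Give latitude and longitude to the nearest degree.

≈ 68°S, 56°W

Write both endpoints as unit vectors p₁, p₂ with components (cos φ cos λ, cos φ sin λ, sin φ).
The central angle between the endpoints is δ = arccos(p₁·p₂) ≈ 1.444 rad (82.7°).
Interpolate at f = 0.14 with slerp weights a = sin((1−f)δ)/sin δ ≈ 0.954, b = sin(fδ)/sin δ ≈ 0.202.
p = a·p₁ + b·p₂ ≈ (0.211, -0.309, -0.927); φ = arcsin(p_z) ≈ -68.03°, λ = atan2(p_y, p_x) ≈ -55.66°.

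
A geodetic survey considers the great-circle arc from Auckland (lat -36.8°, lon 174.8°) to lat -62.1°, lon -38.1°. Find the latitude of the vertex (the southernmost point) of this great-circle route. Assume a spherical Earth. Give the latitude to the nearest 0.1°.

≈ -78.0°

The great circle lies in the plane with unit normal n̂ = (p₁ × p₂)/|p₁ × p₂|.
Here n̂_z ≈ +0.208; the vertex latitude is φ_max = arccos|n̂_z| ≈ 78.0°.
Check via Clairaut: cos φ_max = |cos φ₁| · sin C = cos(36.8°)·sin(164.9°) ≈ 0.208, again giving ≈ 78.0°.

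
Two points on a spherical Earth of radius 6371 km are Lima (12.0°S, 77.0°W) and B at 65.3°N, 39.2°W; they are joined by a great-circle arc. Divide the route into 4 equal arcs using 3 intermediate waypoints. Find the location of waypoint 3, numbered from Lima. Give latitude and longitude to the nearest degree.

≈ 47°N, 57°W

Convert each endpoint to a unit vector on the sphere (x = cos φ cos λ, y = cos φ sin λ, z = sin φ).
The central angle between the endpoints is δ = arccos(p₁·p₂) ≈ 1.436 rad (82.3°).
Interpolate at f = 3/4 with slerp weights a = sin((1−f)δ)/sin δ ≈ 0.355, b = sin(fδ)/sin δ ≈ 0.889.
p = a·p₁ + b·p₂ ≈ (0.366, -0.573, 0.734); φ = arcsin(p_z) ≈ 47.19°, λ = atan2(p_y, p_x) ≈ -57.43°.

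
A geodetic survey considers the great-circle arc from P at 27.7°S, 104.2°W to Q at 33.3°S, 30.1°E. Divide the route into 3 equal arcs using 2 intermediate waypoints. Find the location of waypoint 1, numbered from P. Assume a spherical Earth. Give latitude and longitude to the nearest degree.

≈ 51°S, 70°W

Convert each endpoint to a unit vector on the sphere (x = cos φ cos λ, y = cos φ sin λ, z = sin φ).
The central angle between the endpoints is δ = arccos(p₁·p₂) ≈ 1.836 rad (105.2°).
Interpolate at f = 1/3 with slerp weights a = sin((1−f)δ)/sin δ ≈ 0.974, b = sin(fδ)/sin δ ≈ 0.595.
p = a·p₁ + b·p₂ ≈ (0.219, -0.587, -0.780); φ = arcsin(p_z) ≈ -51.23°, λ = atan2(p_y, p_x) ≈ -69.56°.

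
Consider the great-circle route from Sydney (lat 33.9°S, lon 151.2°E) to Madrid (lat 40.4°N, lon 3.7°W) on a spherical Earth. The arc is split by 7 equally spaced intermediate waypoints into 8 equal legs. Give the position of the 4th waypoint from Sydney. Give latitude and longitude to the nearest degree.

≈ lat 14°N, lon 85°E

Convert each endpoint to a unit vector on the sphere (x = cos φ cos λ, y = cos φ sin λ, z = sin φ).
The central angle between the endpoints is δ = arccos(p₁·p₂) ≈ 2.776 rad (159.0°).
Interpolate at f = 4/8 with slerp weights a = sin((1−f)δ)/sin δ ≈ 2.750, b = sin(fδ)/sin δ ≈ 2.750.
p = a·p₁ + b·p₂ ≈ (0.090, 0.964, 0.249); φ = arcsin(p_z) ≈ 14.39°, λ = atan2(p_y, p_x) ≈ 84.69°.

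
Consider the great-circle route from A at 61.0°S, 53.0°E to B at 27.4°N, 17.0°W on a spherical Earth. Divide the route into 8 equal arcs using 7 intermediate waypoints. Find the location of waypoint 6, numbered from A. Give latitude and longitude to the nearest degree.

≈ 4°N, 5°W

The haversine formula gives a central angle δ ≈ 1.829 rad (104.8°) between the endpoints.
Interpolate at f = 6/8 with slerp weights a = sin((1−f)δ)/sin δ ≈ 0.457, b = sin(fδ)/sin δ ≈ 1.014.
p = a·p₁ + b·p₂ ≈ (0.994, -0.086, 0.067); φ = arcsin(p_z) ≈ 3.85°, λ = atan2(p_y, p_x) ≈ -4.97°.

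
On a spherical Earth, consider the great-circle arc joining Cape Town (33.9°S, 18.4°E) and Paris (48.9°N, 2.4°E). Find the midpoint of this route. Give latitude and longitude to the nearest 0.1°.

Write both endpoints as unit vectors p₁, p₂ with components (cos φ cos λ, cos φ sin λ, sin φ).
The central angle between the endpoints is δ = arccos(p₁·p₂) ≈ 1.466 rad (84.0°).
Interpolate at f = 1/2 with slerp weights a = sin((1−f)δ)/sin δ ≈ 0.673, b = sin(fδ)/sin δ ≈ 0.673.
p = a·p₁ + b·p₂ ≈ (0.972, 0.195, 0.132); φ = arcsin(p_z) ≈ 7.57°, λ = atan2(p_y, p_x) ≈ 11.33°.

≈ (7.6°N, 11.3°E)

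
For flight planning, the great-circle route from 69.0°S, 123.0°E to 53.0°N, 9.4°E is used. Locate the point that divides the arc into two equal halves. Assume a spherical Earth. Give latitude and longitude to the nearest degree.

From cos δ = sin φ₁ sin φ₂ + cos φ₁ cos φ₂ cos Δλ, the central angle is δ ≈ 2.553 rad (146.3°).
Interpolate at f = 1/2 with slerp weights a = sin((1−f)δ)/sin δ ≈ 1.725, b = sin(fδ)/sin δ ≈ 1.725.
p = a·p₁ + b·p₂ ≈ (0.687, 0.688, -0.233); φ = arcsin(p_z) ≈ -13.46°, λ = atan2(p_y, p_x) ≈ 45.02°.

≈ 13°S, 45°E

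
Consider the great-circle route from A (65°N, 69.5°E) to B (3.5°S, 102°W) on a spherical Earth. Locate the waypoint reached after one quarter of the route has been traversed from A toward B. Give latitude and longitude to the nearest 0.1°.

≈ (83.7°N, 62.0°W)

From cos δ = sin φ₁ sin φ₂ + cos φ₁ cos φ₂ cos Δλ, the central angle is δ ≈ 2.063 rad (118.2°).
Interpolate at f = 1/4 with slerp weights a = sin((1−f)δ)/sin δ ≈ 1.134, b = sin(fδ)/sin δ ≈ 0.560.
p = a·p₁ + b·p₂ ≈ (0.052, -0.097, 0.994); φ = arcsin(p_z) ≈ 83.67°, λ = atan2(p_y, p_x) ≈ -61.99°.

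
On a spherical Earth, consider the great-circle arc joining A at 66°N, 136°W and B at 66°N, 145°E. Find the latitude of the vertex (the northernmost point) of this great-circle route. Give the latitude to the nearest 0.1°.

≈ 71.0°N

The great circle lies in the plane with unit normal n̂ = (p₁ × p₂)/|p₁ × p₂|.
Here n̂_z ≈ -0.325; the vertex latitude is φ_max = arccos|n̂_z| ≈ 71.0°.
Check via Clairaut: cos φ_max = |cos φ₁| · sin C = cos(66.0°)·sin(53.0°) ≈ 0.325, again giving ≈ 71.0°.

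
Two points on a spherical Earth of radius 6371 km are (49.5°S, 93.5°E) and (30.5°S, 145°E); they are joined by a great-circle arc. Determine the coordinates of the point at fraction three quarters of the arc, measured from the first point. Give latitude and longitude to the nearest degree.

≈ (37°S, 135°E)

Write both endpoints as unit vectors p₁, p₂ with components (cos φ cos λ, cos φ sin λ, sin φ).
The central angle between the endpoints is δ = arccos(p₁·p₂) ≈ 0.746 rad (42.8°).
Interpolate at f = 3/4 with slerp weights a = sin((1−f)δ)/sin δ ≈ 0.273, b = sin(fδ)/sin δ ≈ 0.782.
p = a·p₁ + b·p₂ ≈ (-0.563, 0.564, -0.605); φ = arcsin(p_z) ≈ -37.20°, λ = atan2(p_y, p_x) ≈ 134.96°.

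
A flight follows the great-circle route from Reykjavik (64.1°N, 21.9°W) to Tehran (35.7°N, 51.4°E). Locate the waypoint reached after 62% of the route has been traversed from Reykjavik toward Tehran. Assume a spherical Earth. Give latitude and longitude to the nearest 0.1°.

Convert each endpoint to a unit vector on the sphere (x = cos φ cos λ, y = cos φ sin λ, z = sin φ).
The central angle between the endpoints is δ = arccos(p₁·p₂) ≈ 0.893 rad (51.2°).
Interpolate at f = 0.62 with slerp weights a = sin((1−f)δ)/sin δ ≈ 0.427, b = sin(fδ)/sin δ ≈ 0.675.
p = a·p₁ + b·p₂ ≈ (0.515, 0.359, 0.778); φ = arcsin(p_z) ≈ 51.11°, λ = atan2(p_y, p_x) ≈ 34.85°.

≈ 51.1°N, 34.9°E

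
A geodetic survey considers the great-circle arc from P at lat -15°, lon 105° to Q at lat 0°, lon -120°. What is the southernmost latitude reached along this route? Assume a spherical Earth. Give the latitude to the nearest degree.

≈ -21°

The great circle lies in the plane with unit normal n̂ = (p₁ × p₂)/|p₁ × p₂|.
Here n̂_z ≈ +0.935; the vertex latitude is φ_max = arccos|n̂_z| ≈ 20.8°.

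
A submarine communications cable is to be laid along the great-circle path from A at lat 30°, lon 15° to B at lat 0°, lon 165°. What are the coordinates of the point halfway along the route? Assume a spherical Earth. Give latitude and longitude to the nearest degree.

≈ lat 45°, lon 105°

The haversine formula gives a central angle δ ≈ 2.419 rad (138.6°) between the endpoints.
Interpolate at f = 1/2 with slerp weights a = sin((1−f)δ)/sin δ ≈ 1.414, b = sin(fδ)/sin δ ≈ 1.414.
p = a·p₁ + b·p₂ ≈ (-0.183, 0.683, 0.707); φ = arcsin(p_z) ≈ 45.00°, λ = atan2(p_y, p_x) ≈ 105.00°.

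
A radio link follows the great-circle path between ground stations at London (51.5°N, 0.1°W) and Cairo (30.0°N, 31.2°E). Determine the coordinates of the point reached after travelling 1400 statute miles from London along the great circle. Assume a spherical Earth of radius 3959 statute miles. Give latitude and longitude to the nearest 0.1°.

Convert each endpoint to a unit vector on the sphere (x = cos φ cos λ, y = cos φ sin λ, z = sin φ).
The central angle between the endpoints is δ = arccos(p₁·p₂) ≈ 0.551 rad (31.6°). The total great-circle distance is δ·R ≈ 0.551 × 3959 ≈ 2182 mi, so the target fraction is f = 1400/2182 ≈ 0.642.
Interpolate at f ≈ 0.642 with slerp weights a = sin((1−f)δ)/sin δ ≈ 0.375, b = sin(fδ)/sin δ ≈ 0.661.
p = a·p₁ + b·p₂ ≈ (0.723, 0.296, 0.624); φ = arcsin(p_z) ≈ 38.60°, λ = atan2(p_y, p_x) ≈ 22.28°.

≈ (38.6°N, 22.3°E)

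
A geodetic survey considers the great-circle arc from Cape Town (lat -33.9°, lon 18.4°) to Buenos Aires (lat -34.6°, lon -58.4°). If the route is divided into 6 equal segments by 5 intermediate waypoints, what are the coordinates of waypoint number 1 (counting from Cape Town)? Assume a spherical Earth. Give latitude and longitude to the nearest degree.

The haversine formula gives a central angle δ ≈ 1.078 rad (61.8°) between the endpoints.
Interpolate at f = 1/6 with slerp weights a = sin((1−f)δ)/sin δ ≈ 0.888, b = sin(fδ)/sin δ ≈ 0.203.
p = a·p₁ + b·p₂ ≈ (0.787, 0.090, -0.610); φ = arcsin(p_z) ≈ -37.62°, λ = atan2(p_y, p_x) ≈ 6.56°.

≈ lat -38°, lon 7°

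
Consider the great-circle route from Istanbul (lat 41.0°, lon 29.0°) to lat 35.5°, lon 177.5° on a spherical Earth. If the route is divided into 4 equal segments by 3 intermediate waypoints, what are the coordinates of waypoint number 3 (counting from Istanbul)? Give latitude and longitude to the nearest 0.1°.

Convert each endpoint to a unit vector on the sphere (x = cos φ cos λ, y = cos φ sin λ, z = sin φ).
The central angle between the endpoints is δ = arccos(p₁·p₂) ≈ 1.714 rad (98.2°).
Interpolate at f = 3/4 with slerp weights a = sin((1−f)δ)/sin δ ≈ 0.420, b = sin(fδ)/sin δ ≈ 0.970.
p = a·p₁ + b·p₂ ≈ (-0.511, 0.188, 0.838); φ = arcsin(p_z) ≈ 56.98°, λ = atan2(p_y, p_x) ≈ 159.81°.

≈ lat 57.0°, lon 159.8°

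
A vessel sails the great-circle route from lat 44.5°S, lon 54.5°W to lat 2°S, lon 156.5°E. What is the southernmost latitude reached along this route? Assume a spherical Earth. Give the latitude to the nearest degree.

The great circle lies in the plane with unit normal n̂ = (p₁ × p₂)/|p₁ × p₂|.
Here n̂_z ≈ -0.453; the vertex latitude is φ_max = arccos|n̂_z| ≈ 63.0°.
Check via Clairaut: cos φ_max = |cos φ₁| · sin C = cos(44.5°)·sin(140.5°) ≈ 0.453, again giving ≈ 63.0°.

≈ 63°S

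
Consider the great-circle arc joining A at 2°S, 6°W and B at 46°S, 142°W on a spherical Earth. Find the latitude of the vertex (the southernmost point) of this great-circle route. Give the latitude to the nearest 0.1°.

≈ 56.8°S

The great circle lies in the plane with unit normal n̂ = (p₁ × p₂)/|p₁ × p₂|.
Here n̂_z ≈ -0.548; the vertex latitude is φ_max = arccos|n̂_z| ≈ 56.8°.
Check via Clairaut: cos φ_max = |cos φ₁| · sin C = cos(2.0°)·sin(146.8°) ≈ 0.548, again giving ≈ 56.8°.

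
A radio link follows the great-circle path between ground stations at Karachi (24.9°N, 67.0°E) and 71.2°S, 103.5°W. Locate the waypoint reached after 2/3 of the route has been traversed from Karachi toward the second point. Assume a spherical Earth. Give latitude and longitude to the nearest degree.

≈ 64°S, 57°E

The haversine formula gives a central angle δ ≈ 2.328 rad (133.4°) between the endpoints.
Interpolate at f = 2/3 with slerp weights a = sin((1−f)δ)/sin δ ≈ 0.964, b = sin(fδ)/sin δ ≈ 1.376.
p = a·p₁ + b·p₂ ≈ (0.238, 0.374, -0.897); φ = arcsin(p_z) ≈ -63.71°, λ = atan2(p_y, p_x) ≈ 57.49°.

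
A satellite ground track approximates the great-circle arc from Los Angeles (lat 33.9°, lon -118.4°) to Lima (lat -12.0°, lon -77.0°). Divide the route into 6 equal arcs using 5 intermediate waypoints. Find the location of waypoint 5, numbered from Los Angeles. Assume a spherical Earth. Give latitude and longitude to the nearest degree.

≈ lat -4°, lon -83°

Convert each endpoint to a unit vector on the sphere (x = cos φ cos λ, y = cos φ sin λ, z = sin φ).
The central angle between the endpoints is δ = arccos(p₁·p₂) ≈ 1.055 rad (60.5°).
Interpolate at f = 5/6 with slerp weights a = sin((1−f)δ)/sin δ ≈ 0.201, b = sin(fδ)/sin δ ≈ 0.885.
p = a·p₁ + b·p₂ ≈ (0.115, -0.991, -0.072); φ = arcsin(p_z) ≈ -4.12°, λ = atan2(p_y, p_x) ≈ -83.35°.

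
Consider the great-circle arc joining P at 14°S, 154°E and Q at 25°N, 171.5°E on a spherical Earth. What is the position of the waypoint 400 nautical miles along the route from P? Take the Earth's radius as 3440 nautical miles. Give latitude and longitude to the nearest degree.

≈ 8°S, 157°E

Write both endpoints as unit vectors p₁, p₂ with components (cos φ cos λ, cos φ sin λ, sin φ).
The central angle between the endpoints is δ = arccos(p₁·p₂) ≈ 0.743 rad (42.6°). The total great-circle distance is δ·R ≈ 0.743 × 3440 ≈ 2556 nmi, so the target fraction is f = 400/2556 ≈ 0.157.
Interpolate at f ≈ 0.157 with slerp weights a = sin((1−f)δ)/sin δ ≈ 0.867, b = sin(fδ)/sin δ ≈ 0.171.
p = a·p₁ + b·p₂ ≈ (-0.910, 0.392, -0.137); φ = arcsin(p_z) ≈ -7.89°, λ = atan2(p_y, p_x) ≈ 156.70°.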